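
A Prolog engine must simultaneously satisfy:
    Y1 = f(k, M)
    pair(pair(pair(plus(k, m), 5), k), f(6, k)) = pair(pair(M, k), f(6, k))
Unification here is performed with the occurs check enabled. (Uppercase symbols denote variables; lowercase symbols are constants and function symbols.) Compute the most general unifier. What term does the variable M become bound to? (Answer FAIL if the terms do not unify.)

Bind Y1 := f(k, M); no other remaining equation mentions Y1.
Decompose pair/2: pair(pair(plus(k, m), 5), k) = pair(M, k),  f(6, k) = f(6, k).
Decompose pair/2: pair(plus(k, m), 5) = M,  k = k.
Bind M := pair(plus(k, m), 5); no other remaining equation mentions M. Substituting into the earlier binding gives Y1 := f(k, pair(plus(k, m), 5)).
Delete trivial equation k = k.
Delete trivial equation f(6, k) = f(6, k).
MGU = { Y1 = f(k, pair(plus(k, m), 5)), M = pair(plus(k, m), 5) }, so M = pair(plus(k, m), 5).

pair(plus(k, m), 5)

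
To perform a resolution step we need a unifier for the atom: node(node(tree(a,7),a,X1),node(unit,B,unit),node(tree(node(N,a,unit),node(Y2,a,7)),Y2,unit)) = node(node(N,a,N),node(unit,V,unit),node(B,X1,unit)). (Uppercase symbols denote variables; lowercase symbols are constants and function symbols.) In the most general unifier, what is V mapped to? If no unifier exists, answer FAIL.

tree(node(tree(a,7),a,unit),node(tree(a,7),a,7))

Decompose node/3: node(tree(a,7),a,X1) = node(N,a,N),  node(unit,B,unit) = node(unit,V,unit),  node(tree(node(N,a,unit),node(Y2,a,7)),Y2,unit) = node(B,X1,unit).
Decompose node/3: tree(a,7) = N,  a = a,  X1 = N.
Bind N := tree(a,7); substituting into the 2 remaining equations that mention N gives: X1 = tree(a,7),  node(tree(node(tree(a,7),a,unit),node(Y2,a,7)),Y2,unit) = node(B,X1,unit).
Delete trivial equation a = a.
Bind X1 := tree(a,7); substituting into the one remaining equation that mentions X1 gives: node(tree(node(tree(a,7),a,unit),node(Y2,a,7)),Y2,unit) = node(B,tree(a,7),unit).
Decompose node/3: unit = unit,  B = V,  unit = unit.
Delete trivial equation unit = unit.
Bind B := V; substituting into the one remaining equation that mentions B gives: node(tree(node(tree(a,7),a,unit),node(Y2,a,7)),Y2,unit) = node(V,tree(a,7),unit).
Delete trivial equation unit = unit.
Decompose node/3: tree(node(tree(a,7),a,unit),node(Y2,a,7)) = V,  Y2 = tree(a,7),  unit = unit.
Bind V := tree(node(tree(a,7),a,unit),node(Y2,a,7)); no other remaining equation mentions V. Substituting into the earlier binding gives B := tree(node(tree(a,7),a,unit),node(Y2,a,7)).
Bind Y2 := tree(a,7); no other remaining equation mentions Y2. Substituting into the earlier bindings gives B := tree(node(tree(a,7),a,unit),node(tree(a,7),a,7)), V := tree(node(tree(a,7),a,unit),node(tree(a,7),a,7)).
Delete trivial equation unit = unit.
MGU = { N ↦ tree(a,7), X1 ↦ tree(a,7), B ↦ tree(node(tree(a,7),a,unit),node(tree(a,7),a,7)), V ↦ tree(node(tree(a,7),a,unit),node(tree(a,7),a,7)), Y2 ↦ tree(a,7) }, so V ↦ tree(node(tree(a,7),a,unit),node(tree(a,7),a,7)).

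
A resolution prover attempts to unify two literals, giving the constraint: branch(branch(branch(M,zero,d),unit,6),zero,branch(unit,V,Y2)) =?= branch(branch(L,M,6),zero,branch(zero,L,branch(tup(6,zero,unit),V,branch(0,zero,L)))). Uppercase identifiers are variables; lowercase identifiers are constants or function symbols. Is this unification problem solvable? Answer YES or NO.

NO

Decompose branch/3: branch(branch(M,zero,d),unit,6) =?= branch(L,M,6),  zero =?= zero,  branch(unit,V,Y2) =?= branch(zero,L,branch(tup(6,zero,unit),V,branch(0,zero,L))).
Decompose branch/3: branch(M,zero,d) =?= L,  unit =?= M,  6 =?= 6.
Bind L := branch(M,zero,d); substituting into the one remaining equation that mentions L gives: branch(unit,V,Y2) =?= branch(zero,branch(M,zero,d),branch(tup(6,zero,unit),V,branch(0,zero,branch(M,zero,d)))).
Bind M := unit; substituting into the one remaining equation that mentions M gives: branch(unit,V,Y2) =?= branch(zero,branch(unit,zero,d),branch(tup(6,zero,unit),V,branch(0,zero,branch(unit,zero,d)))). Substituting into the earlier binding gives L := branch(unit,zero,d).
Delete trivial equation 6 =?= 6.
Delete trivial equation zero =?= zero.
Decompose branch/3: unit =?= zero,  V =?= branch(unit,zero,d),  Y2 =?= branch(tup(6,zero,unit),V,branch(0,zero,branch(unit,zero,d))).
Clash: constants unit and zero differ; no unifier exists.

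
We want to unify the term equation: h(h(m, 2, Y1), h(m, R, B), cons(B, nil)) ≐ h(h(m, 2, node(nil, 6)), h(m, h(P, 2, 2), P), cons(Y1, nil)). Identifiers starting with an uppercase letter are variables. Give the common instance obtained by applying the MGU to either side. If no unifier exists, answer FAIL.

Decompose h/3: h(m, 2, Y1) ≐ h(m, 2, node(nil, 6)),  h(m, R, B) ≐ h(m, h(P, 2, 2), P),  cons(B, nil) ≐ cons(Y1, nil).
Decompose h/3: m ≐ m,  2 ≐ 2,  Y1 ≐ node(nil, 6).
Delete trivial equation m ≐ m.
Delete trivial equation 2 ≐ 2.
Bind Y1 := node(nil, 6); substituting into the one remaining equation that mentions Y1 gives: cons(B, nil) ≐ cons(node(nil, 6), nil).
Decompose h/3: m ≐ m,  R ≐ h(P, 2, 2),  B ≐ P.
Delete trivial equation m ≐ m.
Bind R := h(P, 2, 2); no other remaining equation mentions R.
Bind B := P; substituting into the remaining equation gives: cons(P, nil) ≐ cons(node(nil, 6), nil).
Decompose cons/2: P ≐ node(nil, 6),  nil ≐ nil.
Bind P := node(nil, 6); no other remaining equation mentions P. Substituting into the earlier bindings gives R := h(node(nil, 6), 2, 2), B := node(nil, 6).
Delete trivial equation nil ≐ nil.
Applying the MGU to either side gives h(h(m, 2, node(nil, 6)), h(m, h(node(nil, 6), 2, 2), node(nil, 6)), cons(node(nil, 6), nil)).

h(h(m, 2, node(nil, 6)), h(m, h(node(nil, 6), 2, 2), node(nil, 6)), cons(node(nil, 6), nil))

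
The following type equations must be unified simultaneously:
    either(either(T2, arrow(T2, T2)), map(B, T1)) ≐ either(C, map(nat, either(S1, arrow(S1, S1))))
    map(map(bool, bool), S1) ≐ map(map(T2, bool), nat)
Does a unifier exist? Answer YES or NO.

Decompose either/2: either(T2, arrow(T2, T2)) ≐ C,  map(B, T1) ≐ map(nat, either(S1, arrow(S1, S1))).
Bind C := either(T2, arrow(T2, T2)); no other remaining equation mentions C.
Decompose map/2: B ≐ nat,  T1 ≐ either(S1, arrow(S1, S1)).
Bind B := nat; no other remaining equation mentions B.
Bind T1 := either(S1, arrow(S1, S1)); no other remaining equation mentions T1.
Decompose map/2: map(bool, bool) ≐ map(T2, bool),  S1 ≐ nat.
Decompose map/2: bool ≐ T2,  bool ≐ bool.
Bind T2 := bool; no other remaining equation mentions T2. Substituting into the earlier binding gives C := either(bool, arrow(bool, bool)).
Delete trivial equation bool ≐ bool.
Bind S1 := nat. Substituting into the earlier binding gives T1 := either(nat, arrow(nat, nat)).
No equations remain and no clash or occurs-check failure arose, so a unifier exists.

YES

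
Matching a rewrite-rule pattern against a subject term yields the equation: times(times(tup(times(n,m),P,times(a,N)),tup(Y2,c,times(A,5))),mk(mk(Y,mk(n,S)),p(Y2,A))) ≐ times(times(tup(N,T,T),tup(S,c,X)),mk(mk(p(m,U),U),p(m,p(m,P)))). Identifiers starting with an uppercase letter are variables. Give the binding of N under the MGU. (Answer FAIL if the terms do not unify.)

Decompose times/2: times(tup(times(n,m),P,times(a,N)),tup(Y2,c,times(A,5))) ≐ times(tup(N,T,T),tup(S,c,X)),  mk(mk(Y,mk(n,S)),p(Y2,A)) ≐ mk(mk(p(m,U),U),p(m,p(m,P))).
Decompose times/2: tup(times(n,m),P,times(a,N)) ≐ tup(N,T,T),  tup(Y2,c,times(A,5)) ≐ tup(S,c,X).
Decompose tup/3: times(n,m) ≐ N,  P ≐ T,  times(a,N) ≐ T.
Bind N := times(n,m); substituting into the one remaining equation that mentions N gives: times(a,times(n,m)) ≐ T.
Bind P := T; substituting into the one remaining equation that mentions P gives: mk(mk(Y,mk(n,S)),p(Y2,A)) ≐ mk(mk(p(m,U),U),p(m,p(m,T))).
Bind T := times(a,times(n,m)); substituting into the one remaining equation that mentions T gives: mk(mk(Y,mk(n,S)),p(Y2,A)) ≐ mk(mk(p(m,U),U),p(m,p(m,times(a,times(n,m))))). Substituting into the earlier binding gives P := times(a,times(n,m)).
Decompose tup/3: Y2 ≐ S,  c ≐ c,  times(A,5) ≐ X.
Bind Y2 := S; substituting into the one remaining equation that mentions Y2 gives: mk(mk(Y,mk(n,S)),p(S,A)) ≐ mk(mk(p(m,U),U),p(m,p(m,times(a,times(n,m))))).
Delete trivial equation c ≐ c.
Bind X := times(A,5); no other remaining equation mentions X.
Decompose mk/2: mk(Y,mk(n,S)) ≐ mk(p(m,U),U),  p(S,A) ≐ p(m,p(m,times(a,times(n,m)))).
Decompose mk/2: Y ≐ p(m,U),  mk(n,S) ≐ U.
Bind Y := p(m,U); no other remaining equation mentions Y.
Bind U := mk(n,S); no other remaining equation mentions U. Substituting into the earlier binding gives Y := p(m,mk(n,S)).
Decompose p/2: S ≐ m,  A ≐ p(m,times(a,times(n,m))).
Bind S := m; no other remaining equation mentions S. Substituting into the earlier bindings gives Y2 := m, Y := p(m,mk(n,m)), U := mk(n,m).
Bind A := p(m,times(a,times(n,m))). Substituting into the earlier binding gives X := times(p(m,times(a,times(n,m))),5).
MGU = { N ↦ times(n,m), P ↦ times(a,times(n,m)), T ↦ times(a,times(n,m)), Y2 ↦ m, X ↦ times(p(m,times(a,times(n,m))),5), Y ↦ p(m,mk(n,m)), U ↦ mk(n,m), S ↦ m, A ↦ p(m,times(a,times(n,m))) }, so N ↦ times(n,m).

times(n,m)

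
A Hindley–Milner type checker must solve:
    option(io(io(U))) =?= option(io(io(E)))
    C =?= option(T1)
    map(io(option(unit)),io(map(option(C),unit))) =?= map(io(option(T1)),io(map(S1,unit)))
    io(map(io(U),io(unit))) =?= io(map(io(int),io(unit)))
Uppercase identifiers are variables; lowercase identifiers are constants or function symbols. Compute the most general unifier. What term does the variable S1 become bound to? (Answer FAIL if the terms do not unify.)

Decompose option/1: io(io(U)) =?= io(io(E)).
Decompose io/1: io(U) =?= io(E).
Decompose io/1: U =?= E.
Bind U := E; substituting into the one remaining equation that mentions U gives: io(map(io(E),io(unit))) =?= io(map(io(int),io(unit))).
Bind C := option(T1); substituting into the one remaining equation that mentions C gives: map(io(option(unit)),io(map(option(option(T1)),unit))) =?= map(io(option(T1)),io(map(S1,unit))).
Decompose map/2: io(option(unit)) =?= io(option(T1)),  io(map(option(option(T1)),unit)) =?= io(map(S1,unit)).
Decompose io/1: option(unit) =?= option(T1).
Decompose option/1: unit =?= T1.
Bind T1 := unit; substituting into the one remaining equation that mentions T1 gives: io(map(option(option(unit)),unit)) =?= io(map(S1,unit)). Substituting into the earlier binding gives C := option(unit).
Decompose io/1: map(option(option(unit)),unit) =?= map(S1,unit).
Decompose map/2: option(option(unit)) =?= S1,  unit =?= unit.
Bind S1 := option(option(unit)); no other remaining equation mentions S1.
Delete trivial equation unit =?= unit.
Decompose io/1: map(io(E),io(unit)) =?= map(io(int),io(unit)).
Decompose map/2: io(E) =?= io(int),  io(unit) =?= io(unit).
Decompose io/1: E =?= int.
Bind E := int; no other remaining equation mentions E. Substituting into the earlier binding gives U := int.
Delete trivial equation io(unit) =?= io(unit).
MGU = { U -> int, C -> option(unit), T1 -> unit, S1 -> option(option(unit)), E -> int }, so S1 -> option(option(unit)).

option(option(unit))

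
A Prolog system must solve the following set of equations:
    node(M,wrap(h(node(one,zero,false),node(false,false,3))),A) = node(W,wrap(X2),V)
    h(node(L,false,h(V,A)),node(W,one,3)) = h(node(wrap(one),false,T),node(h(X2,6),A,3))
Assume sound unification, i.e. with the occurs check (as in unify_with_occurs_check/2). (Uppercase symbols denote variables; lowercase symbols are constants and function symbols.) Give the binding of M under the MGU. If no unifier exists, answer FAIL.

Decompose node/3: M = W,  wrap(h(node(one,zero,false),node(false,false,3))) = wrap(X2),  A = V.
Bind M := W; no other remaining equation mentions M.
Decompose wrap/1: h(node(one,zero,false),node(false,false,3)) = X2.
Bind X2 := h(node(one,zero,false),node(false,false,3)); substituting into the one remaining equation that mentions X2 gives: h(node(L,false,h(V,A)),node(W,one,3)) = h(node(wrap(one),false,T),node(h(h(node(one,zero,false),node(false,false,3)),6),A,3)).
Bind A := V; substituting into the remaining equation gives: h(node(L,false,h(V,V)),node(W,one,3)) = h(node(wrap(one),false,T),node(h(h(node(one,zero,false),node(false,false,3)),6),V,3)).
Decompose h/2: node(L,false,h(V,V)) = node(wrap(one),false,T),  node(W,one,3) = node(h(h(node(one,zero,false),node(false,false,3)),6),V,3).
Decompose node/3: L = wrap(one),  false = false,  h(V,V) = T.
Bind L := wrap(one); no other remaining equation mentions L.
Delete trivial equation false = false.
Bind T := h(V,V); no other remaining equation mentions T.
Decompose node/3: W = h(h(node(one,zero,false),node(false,false,3)),6),  one = V,  3 = 3.
Bind W := h(h(node(one,zero,false),node(false,false,3)),6); no other remaining equation mentions W. Substituting into the earlier binding gives M := h(h(node(one,zero,false),node(false,false,3)),6).
Bind V := one; no other remaining equation mentions V. Substituting into the earlier bindings gives A := one, T := h(one,one).
Delete trivial equation 3 = 3.
MGU = { M -> h(h(node(one,zero,false),node(false,false,3)),6), X2 -> h(node(one,zero,false),node(false,false,3)), A -> one, L -> wrap(one), T -> h(one,one), W -> h(h(node(one,zero,false),node(false,false,3)),6), V -> one }, so M -> h(h(node(one,zero,false),node(false,false,3)),6).

h(h(node(one,zero,false),node(false,false,3)),6)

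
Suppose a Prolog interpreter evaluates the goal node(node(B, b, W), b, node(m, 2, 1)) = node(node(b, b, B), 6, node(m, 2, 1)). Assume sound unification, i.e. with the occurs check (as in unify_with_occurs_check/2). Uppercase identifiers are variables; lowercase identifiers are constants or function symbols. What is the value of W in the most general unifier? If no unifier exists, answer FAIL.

Decompose node/3: node(B, b, W) = node(b, b, B),  b = 6,  node(m, 2, 1) = node(m, 2, 1).
Decompose node/3: B = b,  b = b,  W = B.
Bind B := b; substituting into the one remaining equation that mentions B gives: W = b.
Delete trivial equation b = b.
Bind W := b; no other remaining equation mentions W.
Clash: constants b and 6 differ; no unifier exists.

FAIL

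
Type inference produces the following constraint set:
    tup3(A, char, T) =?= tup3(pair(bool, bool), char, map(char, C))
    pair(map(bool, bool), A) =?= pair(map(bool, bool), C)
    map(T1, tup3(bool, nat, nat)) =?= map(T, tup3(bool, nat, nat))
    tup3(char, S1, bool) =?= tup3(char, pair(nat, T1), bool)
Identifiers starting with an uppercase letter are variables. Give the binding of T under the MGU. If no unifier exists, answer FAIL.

Decompose tup3/3: A =?= pair(bool, bool),  char =?= char,  T =?= map(char, C).
Bind A := pair(bool, bool); substituting into the one remaining equation that mentions A gives: pair(map(bool, bool), pair(bool, bool)) =?= pair(map(bool, bool), C).
Delete trivial equation char =?= char.
Bind T := map(char, C); substituting into the one remaining equation that mentions T gives: map(T1, tup3(bool, nat, nat)) =?= map(map(char, C), tup3(bool, nat, nat)).
Decompose pair/2: map(bool, bool) =?= map(bool, bool),  pair(bool, bool) =?= C.
Delete trivial equation map(bool, bool) =?= map(bool, bool).
Bind C := pair(bool, bool); substituting into the one remaining equation that mentions C gives: map(T1, tup3(bool, nat, nat)) =?= map(map(char, pair(bool, bool)), tup3(bool, nat, nat)). Substituting into the earlier binding gives T := map(char, pair(bool, bool)).
Decompose map/2: T1 =?= map(char, pair(bool, bool)),  tup3(bool, nat, nat) =?= tup3(bool, nat, nat).
Bind T1 := map(char, pair(bool, bool)); substituting into the one remaining equation that mentions T1 gives: tup3(char, S1, bool) =?= tup3(char, pair(nat, map(char, pair(bool, bool))), bool).
Delete trivial equation tup3(bool, nat, nat) =?= tup3(bool, nat, nat).
Decompose tup3/3: char =?= char,  S1 =?= pair(nat, map(char, pair(bool, bool))),  bool =?= bool.
Delete trivial equation char =?= char.
Bind S1 := pair(nat, map(char, pair(bool, bool))); no other remaining equation mentions S1.
Delete trivial equation bool =?= bool.
MGU = { A := pair(bool, bool), T := map(char, pair(bool, bool)), C := pair(bool, bool), T1 := map(char, pair(bool, bool)), S1 := pair(nat, map(char, pair(bool, bool))) }, so T := map(char, pair(bool, bool)).

map(char, pair(bool, bool))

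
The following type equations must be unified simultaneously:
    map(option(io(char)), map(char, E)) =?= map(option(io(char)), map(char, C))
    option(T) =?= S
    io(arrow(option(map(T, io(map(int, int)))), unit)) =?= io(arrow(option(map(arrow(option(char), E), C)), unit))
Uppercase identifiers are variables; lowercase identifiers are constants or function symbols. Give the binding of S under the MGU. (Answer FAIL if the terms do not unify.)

option(arrow(option(char), io(map(int, int))))

Decompose map/2: option(io(char)) =?= option(io(char)),  map(char, E) =?= map(char, C).
Delete trivial equation option(io(char)) =?= option(io(char)).
Decompose map/2: char =?= char,  E =?= C.
Delete trivial equation char =?= char.
Bind E := C; substituting into the one remaining equation that mentions E gives: io(arrow(option(map(T, io(map(int, int)))), unit)) =?= io(arrow(option(map(arrow(option(char), C), C)), unit)).
Bind S := option(T); no other remaining equation mentions S.
Decompose io/1: arrow(option(map(T, io(map(int, int)))), unit) =?= arrow(option(map(arrow(option(char), C), C)), unit).
Decompose arrow/2: option(map(T, io(map(int, int)))) =?= option(map(arrow(option(char), C), C)),  unit =?= unit.
Decompose option/1: map(T, io(map(int, int))) =?= map(arrow(option(char), C), C).
Decompose map/2: T =?= arrow(option(char), C),  io(map(int, int)) =?= C.
Bind T := arrow(option(char), C); no other remaining equation mentions T. Substituting into the earlier binding gives S := option(arrow(option(char), C)).
Bind C := io(map(int, int)); no other remaining equation mentions C. Substituting into the earlier bindings gives E := io(map(int, int)), S := option(arrow(option(char), io(map(int, int)))), T := arrow(option(char), io(map(int, int))).
Delete trivial equation unit =?= unit.
MGU = { E -> io(map(int, int)), S -> option(arrow(option(char), io(map(int, int)))), T -> arrow(option(char), io(map(int, int))), C -> io(map(int, int)) }, so S -> option(arrow(option(char), io(map(int, int)))).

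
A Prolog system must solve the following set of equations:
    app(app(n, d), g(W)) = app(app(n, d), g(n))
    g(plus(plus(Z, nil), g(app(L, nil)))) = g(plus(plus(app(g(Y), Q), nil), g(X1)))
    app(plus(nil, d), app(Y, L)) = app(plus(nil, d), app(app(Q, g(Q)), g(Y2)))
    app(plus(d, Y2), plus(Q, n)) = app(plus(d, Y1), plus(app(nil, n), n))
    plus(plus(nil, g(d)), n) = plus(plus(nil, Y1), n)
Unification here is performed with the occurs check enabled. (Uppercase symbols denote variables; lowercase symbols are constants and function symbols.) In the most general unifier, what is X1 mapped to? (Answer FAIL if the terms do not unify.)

Decompose app/2: app(n, d) = app(n, d),  g(W) = g(n).
Delete trivial equation app(n, d) = app(n, d).
Decompose g/1: W = n.
Bind W := n; no other remaining equation mentions W.
Decompose g/1: plus(plus(Z, nil), g(app(L, nil))) = plus(plus(app(g(Y), Q), nil), g(X1)).
Decompose plus/2: plus(Z, nil) = plus(app(g(Y), Q), nil),  g(app(L, nil)) = g(X1).
Decompose plus/2: Z = app(g(Y), Q),  nil = nil.
Bind Z := app(g(Y), Q); no other remaining equation mentions Z.
Delete trivial equation nil = nil.
Decompose g/1: app(L, nil) = X1.
Bind X1 := app(L, nil); no other remaining equation mentions X1.
Decompose app/2: plus(nil, d) = plus(nil, d),  app(Y, L) = app(app(Q, g(Q)), g(Y2)).
Delete trivial equation plus(nil, d) = plus(nil, d).
Decompose app/2: Y = app(Q, g(Q)),  L = g(Y2).
Bind Y := app(Q, g(Q)); no other remaining equation mentions Y. Substituting into the earlier binding gives Z := app(g(app(Q, g(Q))), Q).
Bind L := g(Y2); no other remaining equation mentions L. Substituting into the earlier binding gives X1 := app(g(Y2), nil).
Decompose app/2: plus(d, Y2) = plus(d, Y1),  plus(Q, n) = plus(app(nil, n), n).
Decompose plus/2: d = d,  Y2 = Y1.
Delete trivial equation d = d.
Bind Y2 := Y1; no other remaining equation mentions Y2. Substituting into the earlier bindings gives X1 := app(g(Y1), nil), L := g(Y1).
Decompose plus/2: Q = app(nil, n),  n = n.
Bind Q := app(nil, n); no other remaining equation mentions Q. Substituting into the earlier bindings gives Z := app(g(app(app(nil, n), g(app(nil, n)))), app(nil, n)), Y := app(app(nil, n), g(app(nil, n))).
Delete trivial equation n = n.
Decompose plus/2: plus(nil, g(d)) = plus(nil, Y1),  n = n.
Decompose plus/2: nil = nil,  g(d) = Y1.
Delete trivial equation nil = nil.
Bind Y1 := g(d); no other remaining equation mentions Y1. Substituting into the earlier bindings gives X1 := app(g(g(d)), nil), L := g(g(d)), Y2 := g(d).
Delete trivial equation n = n.
MGU = { W ↦ n, Z ↦ app(g(app(app(nil, n), g(app(nil, n)))), app(nil, n)), X1 ↦ app(g(g(d)), nil), Y ↦ app(app(nil, n), g(app(nil, n))), L ↦ g(g(d)), Y2 ↦ g(d), Q ↦ app(nil, n), Y1 ↦ g(d) }, so X1 ↦ app(g(g(d)), nil).

app(g(g(d)), nil)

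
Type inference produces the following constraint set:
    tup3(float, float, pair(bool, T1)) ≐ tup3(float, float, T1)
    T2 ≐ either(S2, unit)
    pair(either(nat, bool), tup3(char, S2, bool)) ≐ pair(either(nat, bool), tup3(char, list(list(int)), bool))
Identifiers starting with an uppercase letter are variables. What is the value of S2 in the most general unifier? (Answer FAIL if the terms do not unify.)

FAIL

Decompose tup3/3: float ≐ float,  float ≐ float,  pair(bool, T1) ≐ T1.
Delete trivial equation float ≐ float.
Delete trivial equation float ≐ float.
Occurs check fails: T1 occurs in pair(bool, T1); the equation T1 ≐ pair(bool, T1) has no finite solution.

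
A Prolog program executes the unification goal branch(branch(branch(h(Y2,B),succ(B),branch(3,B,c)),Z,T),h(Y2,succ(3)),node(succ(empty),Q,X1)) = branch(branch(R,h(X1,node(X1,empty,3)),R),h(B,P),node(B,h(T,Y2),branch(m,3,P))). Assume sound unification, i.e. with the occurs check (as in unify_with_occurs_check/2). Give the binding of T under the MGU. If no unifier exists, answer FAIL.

Decompose branch/3: branch(branch(h(Y2,B),succ(B),branch(3,B,c)),Z,T) = branch(R,h(X1,node(X1,empty,3)),R),  h(Y2,succ(3)) = h(B,P),  node(succ(empty),Q,X1) = node(B,h(T,Y2),branch(m,3,P)).
Decompose branch/3: branch(h(Y2,B),succ(B),branch(3,B,c)) = R,  Z = h(X1,node(X1,empty,3)),  T = R.
Bind R := branch(h(Y2,B),succ(B),branch(3,B,c)); substituting into the one remaining equation that mentions R gives: T = branch(h(Y2,B),succ(B),branch(3,B,c)).
Bind Z := h(X1,node(X1,empty,3)); no other remaining equation mentions Z.
Bind T := branch(h(Y2,B),succ(B),branch(3,B,c)); substituting into the one remaining equation that mentions T gives: node(succ(empty),Q,X1) = node(B,h(branch(h(Y2,B),succ(B),branch(3,B,c)),Y2),branch(m,3,P)).
Decompose h/2: Y2 = B,  succ(3) = P.
Bind Y2 := B; substituting into the one remaining equation that mentions Y2 gives: node(succ(empty),Q,X1) = node(B,h(branch(h(B,B),succ(B),branch(3,B,c)),B),branch(m,3,P)). Substituting into the earlier bindings gives R := branch(h(B,B),succ(B),branch(3,B,c)), T := branch(h(B,B),succ(B),branch(3,B,c)).
Bind P := succ(3); substituting into the remaining equation gives: node(succ(empty),Q,X1) = node(B,h(branch(h(B,B),succ(B),branch(3,B,c)),B),branch(m,3,succ(3))).
Decompose node/3: succ(empty) = B,  Q = h(branch(h(B,B),succ(B),branch(3,B,c)),B),  X1 = branch(m,3,succ(3)).
Bind B := succ(empty); substituting into the one remaining equation that mentions B gives: Q = h(branch(h(succ(empty),succ(empty)),succ(succ(empty)),branch(3,succ(empty),c)),succ(empty)). Substituting into the earlier bindings gives R := branch(h(succ(empty),succ(empty)),succ(succ(empty)),branch(3,succ(empty),c)), T := branch(h(succ(empty),succ(empty)),succ(succ(empty)),branch(3,succ(empty),c)), Y2 := succ(empty).
Bind Q := h(branch(h(succ(empty),succ(empty)),succ(succ(empty)),branch(3,succ(empty),c)),succ(empty)); no other remaining equation mentions Q.
Bind X1 := branch(m,3,succ(3)). Substituting into the earlier binding gives Z := h(branch(m,3,succ(3)),node(branch(m,3,succ(3)),empty,3)).
MGU = { R ↦ branch(h(succ(empty),succ(empty)),succ(succ(empty)),branch(3,succ(empty),c)), Z ↦ h(branch(m,3,succ(3)),node(branch(m,3,succ(3)),empty,3)), T ↦ branch(h(succ(empty),succ(empty)),succ(succ(empty)),branch(3,succ(empty),c)), Y2 ↦ succ(empty), P ↦ succ(3), B ↦ succ(empty), Q ↦ h(branch(h(succ(empty),succ(empty)),succ(succ(empty)),branch(3,succ(empty),c)),succ(empty)), X1 ↦ branch(m,3,succ(3)) }, so T ↦ branch(h(succ(empty),succ(empty)),succ(succ(empty)),branch(3,succ(empty),c)).

branch(h(succ(empty),succ(empty)),succ(succ(empty)),branch(3,succ(empty),c))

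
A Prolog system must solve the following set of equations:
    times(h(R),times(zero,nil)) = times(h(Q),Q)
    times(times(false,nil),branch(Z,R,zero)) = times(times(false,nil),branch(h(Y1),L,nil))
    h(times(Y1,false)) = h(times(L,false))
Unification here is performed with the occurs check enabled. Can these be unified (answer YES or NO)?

NO

Decompose times/2: h(R) = h(Q),  times(zero,nil) = Q.
Decompose h/1: R = Q.
Bind R := Q; substituting into the one remaining equation that mentions R gives: times(times(false,nil),branch(Z,Q,zero)) = times(times(false,nil),branch(h(Y1),L,nil)).
Bind Q := times(zero,nil); substituting into the one remaining equation that mentions Q gives: times(times(false,nil),branch(Z,times(zero,nil),zero)) = times(times(false,nil),branch(h(Y1),L,nil)). Substituting into the earlier binding gives R := times(zero,nil).
Decompose times/2: times(false,nil) = times(false,nil),  branch(Z,times(zero,nil),zero) = branch(h(Y1),L,nil).
Delete trivial equation times(false,nil) = times(false,nil).
Decompose branch/3: Z = h(Y1),  times(zero,nil) = L,  zero = nil.
Bind Z := h(Y1); no other remaining equation mentions Z.
Bind L := times(zero,nil); substituting into the one remaining equation that mentions L gives: h(times(Y1,false)) = h(times(times(zero,nil),false)).
Clash: constants zero and nil differ; no unifier exists.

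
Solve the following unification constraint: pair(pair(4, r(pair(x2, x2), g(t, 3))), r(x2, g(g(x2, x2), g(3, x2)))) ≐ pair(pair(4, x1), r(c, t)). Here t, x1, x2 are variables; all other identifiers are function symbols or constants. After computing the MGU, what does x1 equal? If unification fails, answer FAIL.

Decompose pair/2: pair(4, r(pair(x2, x2), g(t, 3))) ≐ pair(4, x1),  r(x2, g(g(x2, x2), g(3, x2))) ≐ r(c, t).
Decompose pair/2: 4 ≐ 4,  r(pair(x2, x2), g(t, 3)) ≐ x1.
Delete trivial equation 4 ≐ 4.
Bind x1 := r(pair(x2, x2), g(t, 3)); no other remaining equation mentions x1.
Decompose r/2: x2 ≐ c,  g(g(x2, x2), g(3, x2)) ≐ t.
Bind x2 := c; substituting into the remaining equation gives: g(g(c, c), g(3, c)) ≐ t. Substituting into the earlier binding gives x1 := r(pair(c, c), g(t, 3)).
Bind t := g(g(c, c), g(3, c)). Substituting into the earlier binding gives x1 := r(pair(c, c), g(g(g(c, c), g(3, c)), 3)).
MGU = { x1 -> r(pair(c, c), g(g(g(c, c), g(3, c)), 3)), x2 -> c, t -> g(g(c, c), g(3, c)) }, so x1 -> r(pair(c, c), g(g(g(c, c), g(3, c)), 3)).

r(pair(c, c), g(g(g(c, c), g(3, c)), 3))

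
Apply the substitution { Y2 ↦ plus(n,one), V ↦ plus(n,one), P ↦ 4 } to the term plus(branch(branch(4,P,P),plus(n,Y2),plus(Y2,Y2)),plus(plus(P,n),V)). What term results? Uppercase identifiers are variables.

plus(branch(branch(4,4,4),plus(n,plus(n,one)),plus(plus(n,one),plus(n,one))),plus(plus(4,n),plus(n,one)))

Replace each occurrence of Y2 with plus(n,one).
Replace each occurrence of V with plus(n,one).
Replace each occurrence of P with 4.
Result: plus(branch(branch(4,4,4),plus(n,plus(n,one)),plus(plus(n,one),plus(n,one))),plus(plus(4,n),plus(n,one))).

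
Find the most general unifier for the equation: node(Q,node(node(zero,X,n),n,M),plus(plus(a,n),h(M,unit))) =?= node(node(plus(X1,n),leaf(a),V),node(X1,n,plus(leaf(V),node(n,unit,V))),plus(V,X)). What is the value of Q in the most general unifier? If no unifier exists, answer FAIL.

Decompose node/3: Q =?= node(plus(X1,n),leaf(a),V),  node(node(zero,X,n),n,M) =?= node(X1,n,plus(leaf(V),node(n,unit,V))),  plus(plus(a,n),h(M,unit)) =?= plus(V,X).
Bind Q := node(plus(X1,n),leaf(a),V); no other remaining equation mentions Q.
Decompose node/3: node(zero,X,n) =?= X1,  n =?= n,  M =?= plus(leaf(V),node(n,unit,V)).
Bind X1 := node(zero,X,n); no other remaining equation mentions X1. Substituting into the earlier binding gives Q := node(plus(node(zero,X,n),n),leaf(a),V).
Delete trivial equation n =?= n.
Bind M := plus(leaf(V),node(n,unit,V)); substituting into the remaining equation gives: plus(plus(a,n),h(plus(leaf(V),node(n,unit,V)),unit)) =?= plus(V,X).
Decompose plus/2: plus(a,n) =?= V,  h(plus(leaf(V),node(n,unit,V)),unit) =?= X.
Bind V := plus(a,n); substituting into the remaining equation gives: h(plus(leaf(plus(a,n)),node(n,unit,plus(a,n))),unit) =?= X. Substituting into the earlier bindings gives Q := node(plus(node(zero,X,n),n),leaf(a),plus(a,n)), M := plus(leaf(plus(a,n)),node(n,unit,plus(a,n))).
Bind X := h(plus(leaf(plus(a,n)),node(n,unit,plus(a,n))),unit). Substituting into the earlier bindings gives Q := node(plus(node(zero,h(plus(leaf(plus(a,n)),node(n,unit,plus(a,n))),unit),n),n),leaf(a),plus(a,n)), X1 := node(zero,h(plus(leaf(plus(a,n)),node(n,unit,plus(a,n))),unit),n).
MGU = { Q := node(plus(node(zero,h(plus(leaf(plus(a,n)),node(n,unit,plus(a,n))),unit),n),n),leaf(a),plus(a,n)), X1 := node(zero,h(plus(leaf(plus(a,n)),node(n,unit,plus(a,n))),unit),n), M := plus(leaf(plus(a,n)),node(n,unit,plus(a,n))), V := plus(a,n), X := h(plus(leaf(plus(a,n)),node(n,unit,plus(a,n))),unit) }, so Q := node(plus(node(zero,h(plus(leaf(plus(a,n)),node(n,unit,plus(a,n))),unit),n),n),leaf(a),plus(a,n)).

node(plus(node(zero,h(plus(leaf(plus(a,n)),node(n,unit,plus(a,n))),unit),n),n),leaf(a),plus(a,n))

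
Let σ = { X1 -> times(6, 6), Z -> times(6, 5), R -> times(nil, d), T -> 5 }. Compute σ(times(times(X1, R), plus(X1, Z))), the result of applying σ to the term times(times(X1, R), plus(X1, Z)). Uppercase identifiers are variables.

times(times(times(6, 6), times(nil, d)), plus(times(6, 6), times(6, 5)))

Replace each occurrence of X1 with times(6, 6).
Replace each occurrence of Z with times(6, 5).
Replace each occurrence of R with times(nil, d).
Result: times(times(times(6, 6), times(nil, d)), plus(times(6, 6), times(6, 5))).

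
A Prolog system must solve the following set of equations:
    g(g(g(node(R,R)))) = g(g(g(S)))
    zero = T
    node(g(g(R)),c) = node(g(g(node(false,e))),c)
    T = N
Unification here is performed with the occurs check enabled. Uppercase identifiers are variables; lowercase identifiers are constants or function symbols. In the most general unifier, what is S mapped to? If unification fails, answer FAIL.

Decompose g/1: g(g(node(R,R))) = g(g(S)).
Decompose g/1: g(node(R,R)) = g(S).
Decompose g/1: node(R,R) = S.
Bind S := node(R,R); no other remaining equation mentions S.
Bind T := zero; substituting into the one remaining equation that mentions T gives: zero = N.
Decompose node/2: g(g(R)) = g(g(node(false,e))),  c = c.
Decompose g/1: g(R) = g(node(false,e)).
Decompose g/1: R = node(false,e).
Bind R := node(false,e); no other remaining equation mentions R. Substituting into the earlier binding gives S := node(node(false,e),node(false,e)).
Delete trivial equation c = c.
Bind N := zero.
MGU = { S = node(node(false,e),node(false,e)), T = zero, R = node(false,e), N = zero }, so S = node(node(false,e),node(false,e)).

node(node(false,e),node(false,e))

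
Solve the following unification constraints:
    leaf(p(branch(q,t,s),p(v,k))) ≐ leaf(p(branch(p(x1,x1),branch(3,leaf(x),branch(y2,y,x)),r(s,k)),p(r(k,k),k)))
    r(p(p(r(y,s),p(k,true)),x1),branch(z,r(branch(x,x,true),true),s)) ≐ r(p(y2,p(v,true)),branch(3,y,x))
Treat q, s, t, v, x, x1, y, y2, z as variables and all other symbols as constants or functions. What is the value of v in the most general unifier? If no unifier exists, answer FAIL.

FAIL

Decompose leaf/1: p(branch(q,t,s),p(v,k)) ≐ p(branch(p(x1,x1),branch(3,leaf(x),branch(y2,y,x)),r(s,k)),p(r(k,k),k)).
Decompose p/2: branch(q,t,s) ≐ branch(p(x1,x1),branch(3,leaf(x),branch(y2,y,x)),r(s,k)),  p(v,k) ≐ p(r(k,k),k).
Decompose branch/3: q ≐ p(x1,x1),  t ≐ branch(3,leaf(x),branch(y2,y,x)),  s ≐ r(s,k).
Bind q := p(x1,x1); no other remaining equation mentions q.
Bind t := branch(3,leaf(x),branch(y2,y,x)); no other remaining equation mentions t.
Occurs check fails: s occurs in r(s,k); the equation s ≐ r(s,k) has no finite solution.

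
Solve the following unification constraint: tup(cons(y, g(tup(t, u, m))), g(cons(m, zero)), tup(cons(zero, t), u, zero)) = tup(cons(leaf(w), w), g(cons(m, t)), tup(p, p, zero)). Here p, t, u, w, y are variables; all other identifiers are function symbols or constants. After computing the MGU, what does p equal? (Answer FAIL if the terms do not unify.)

Decompose tup/3: cons(y, g(tup(t, u, m))) = cons(leaf(w), w),  g(cons(m, zero)) = g(cons(m, t)),  tup(cons(zero, t), u, zero) = tup(p, p, zero).
Decompose cons/2: y = leaf(w),  g(tup(t, u, m)) = w.
Bind y := leaf(w); no other remaining equation mentions y.
Bind w := g(tup(t, u, m)); no other remaining equation mentions w. Substituting into the earlier binding gives y := leaf(g(tup(t, u, m))).
Decompose g/1: cons(m, zero) = cons(m, t).
Decompose cons/2: m = m,  zero = t.
Delete trivial equation m = m.
Bind t := zero; substituting into the remaining equation gives: tup(cons(zero, zero), u, zero) = tup(p, p, zero). Substituting into the earlier bindings gives y := leaf(g(tup(zero, u, m))), w := g(tup(zero, u, m)).
Decompose tup/3: cons(zero, zero) = p,  u = p,  zero = zero.
Bind p := cons(zero, zero); substituting into the one remaining equation that mentions p gives: u = cons(zero, zero).
Bind u := cons(zero, zero); no other remaining equation mentions u. Substituting into the earlier bindings gives y := leaf(g(tup(zero, cons(zero, zero), m))), w := g(tup(zero, cons(zero, zero), m)).
Delete trivial equation zero = zero.
MGU = { y -> leaf(g(tup(zero, cons(zero, zero), m))), w -> g(tup(zero, cons(zero, zero), m)), t -> zero, p -> cons(zero, zero), u -> cons(zero, zero) }, so p -> cons(zero, zero).

cons(zero, zero)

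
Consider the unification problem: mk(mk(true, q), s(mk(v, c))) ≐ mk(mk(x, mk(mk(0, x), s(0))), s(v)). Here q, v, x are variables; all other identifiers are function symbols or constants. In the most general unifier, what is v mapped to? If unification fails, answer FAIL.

FAIL

Decompose mk/2: mk(true, q) ≐ mk(x, mk(mk(0, x), s(0))),  s(mk(v, c)) ≐ s(v).
Decompose mk/2: true ≐ x,  q ≐ mk(mk(0, x), s(0)).
Bind x := true; substituting into the one remaining equation that mentions x gives: q ≐ mk(mk(0, true), s(0)).
Bind q := mk(mk(0, true), s(0)); no other remaining equation mentions q.
Decompose s/1: mk(v, c) ≐ v.
Occurs check fails: v occurs in mk(v, c); the equation v ≐ mk(v, c) has no finite solution.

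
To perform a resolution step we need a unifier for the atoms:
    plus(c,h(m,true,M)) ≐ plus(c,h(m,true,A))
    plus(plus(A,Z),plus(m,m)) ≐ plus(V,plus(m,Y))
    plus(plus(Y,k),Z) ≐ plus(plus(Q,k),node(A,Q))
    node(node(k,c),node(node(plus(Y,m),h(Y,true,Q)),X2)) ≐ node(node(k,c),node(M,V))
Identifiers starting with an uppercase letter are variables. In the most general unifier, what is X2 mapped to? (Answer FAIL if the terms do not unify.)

plus(node(plus(m,m),h(m,true,m)),node(node(plus(m,m),h(m,true,m)),m))

Decompose plus/2: c ≐ c,  h(m,true,M) ≐ h(m,true,A).
Delete trivial equation c ≐ c.
Decompose h/3: m ≐ m,  true ≐ true,  M ≐ A.
Delete trivial equation m ≐ m.
Delete trivial equation true ≐ true.
Bind M := A; substituting into the one remaining equation that mentions M gives: node(node(k,c),node(node(plus(Y,m),h(Y,true,Q)),X2)) ≐ node(node(k,c),node(A,V)).
Decompose plus/2: plus(A,Z) ≐ V,  plus(m,m) ≐ plus(m,Y).
Bind V := plus(A,Z); substituting into the one remaining equation that mentions V gives: node(node(k,c),node(node(plus(Y,m),h(Y,true,Q)),X2)) ≐ node(node(k,c),node(A,plus(A,Z))).
Decompose plus/2: m ≐ m,  m ≐ Y.
Delete trivial equation m ≐ m.
Bind Y := m; substituting into the remaining equations gives: plus(plus(m,k),Z) ≐ plus(plus(Q,k),node(A,Q)),  node(node(k,c),node(node(plus(m,m),h(m,true,Q)),X2)) ≐ node(node(k,c),node(A,plus(A,Z))).
Decompose plus/2: plus(m,k) ≐ plus(Q,k),  Z ≐ node(A,Q).
Decompose plus/2: m ≐ Q,  k ≐ k.
Bind Q := m; substituting into the 2 remaining equations that mention Q gives: Z ≐ node(A,m),  node(node(k,c),node(node(plus(m,m),h(m,true,m)),X2)) ≐ node(node(k,c),node(A,plus(A,Z))).
Delete trivial equation k ≐ k.
Bind Z := node(A,m); substituting into the remaining equation gives: node(node(k,c),node(node(plus(m,m),h(m,true,m)),X2)) ≐ node(node(k,c),node(A,plus(A,node(A,m)))). Substituting into the earlier binding gives V := plus(A,node(A,m)).
Decompose node/2: node(k,c) ≐ node(k,c),  node(node(plus(m,m),h(m,true,m)),X2) ≐ node(A,plus(A,node(A,m))).
Delete trivial equation node(k,c) ≐ node(k,c).
Decompose node/2: node(plus(m,m),h(m,true,m)) ≐ A,  X2 ≐ plus(A,node(A,m)).
Bind A := node(plus(m,m),h(m,true,m)); substituting into the remaining equation gives: X2 ≐ plus(node(plus(m,m),h(m,true,m)),node(node(plus(m,m),h(m,true,m)),m)). Substituting into the earlier bindings gives M := node(plus(m,m),h(m,true,m)), V := plus(node(plus(m,m),h(m,true,m)),node(node(plus(m,m),h(m,true,m)),m)), Z := node(node(plus(m,m),h(m,true,m)),m).
Bind X2 := plus(node(plus(m,m),h(m,true,m)),node(node(plus(m,m),h(m,true,m)),m)).
MGU = { M -> node(plus(m,m),h(m,true,m)), V -> plus(node(plus(m,m),h(m,true,m)),node(node(plus(m,m),h(m,true,m)),m)), Y -> m, Q -> m, Z -> node(node(plus(m,m),h(m,true,m)),m), A -> node(plus(m,m),h(m,true,m)), X2 -> plus(node(plus(m,m),h(m,true,m)),node(node(plus(m,m),h(m,true,m)),m)) }, so X2 -> plus(node(plus(m,m),h(m,true,m)),node(node(plus(m,m),h(m,true,m)),m)).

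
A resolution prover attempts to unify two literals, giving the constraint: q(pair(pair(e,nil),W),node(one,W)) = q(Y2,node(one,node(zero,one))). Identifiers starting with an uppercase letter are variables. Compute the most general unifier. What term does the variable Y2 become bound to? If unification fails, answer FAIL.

pair(pair(e,nil),node(zero,one))

Decompose q/2: pair(pair(e,nil),W) = Y2,  node(one,W) = node(one,node(zero,one)).
Bind Y2 := pair(pair(e,nil),W); no other remaining equation mentions Y2.
Decompose node/2: one = one,  W = node(zero,one).
Delete trivial equation one = one.
Bind W := node(zero,one). Substituting into the earlier binding gives Y2 := pair(pair(e,nil),node(zero,one)).
MGU = { Y2 ↦ pair(pair(e,nil),node(zero,one)), W ↦ node(zero,one) }, so Y2 ↦ pair(pair(e,nil),node(zero,one)).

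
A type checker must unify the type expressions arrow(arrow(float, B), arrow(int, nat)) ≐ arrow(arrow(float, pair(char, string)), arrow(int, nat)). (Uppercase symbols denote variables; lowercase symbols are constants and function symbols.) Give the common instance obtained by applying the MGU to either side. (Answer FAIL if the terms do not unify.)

arrow(arrow(float, pair(char, string)), arrow(int, nat))

Decompose arrow/2: arrow(float, B) ≐ arrow(float, pair(char, string)),  arrow(int, nat) ≐ arrow(int, nat).
Decompose arrow/2: float ≐ float,  B ≐ pair(char, string).
Delete trivial equation float ≐ float.
Bind B := pair(char, string); no other remaining equation mentions B.
Delete trivial equation arrow(int, nat) ≐ arrow(int, nat).
Applying the MGU to either side gives arrow(arrow(float, pair(char, string)), arrow(int, nat)).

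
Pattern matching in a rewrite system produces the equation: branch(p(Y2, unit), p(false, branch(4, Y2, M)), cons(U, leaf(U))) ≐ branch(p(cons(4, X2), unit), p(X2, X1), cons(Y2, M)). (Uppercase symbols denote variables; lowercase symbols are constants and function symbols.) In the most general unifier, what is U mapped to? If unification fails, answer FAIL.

cons(4, false)

Decompose branch/3: p(Y2, unit) ≐ p(cons(4, X2), unit),  p(false, branch(4, Y2, M)) ≐ p(X2, X1),  cons(U, leaf(U)) ≐ cons(Y2, M).
Decompose p/2: Y2 ≐ cons(4, X2),  unit ≐ unit.
Bind Y2 := cons(4, X2); substituting into the 2 remaining equations that mention Y2 gives: p(false, branch(4, cons(4, X2), M)) ≐ p(X2, X1),  cons(U, leaf(U)) ≐ cons(cons(4, X2), M).
Delete trivial equation unit ≐ unit.
Decompose p/2: false ≐ X2,  branch(4, cons(4, X2), M) ≐ X1.
Bind X2 := false; substituting into the remaining equations gives: branch(4, cons(4, false), M) ≐ X1,  cons(U, leaf(U)) ≐ cons(cons(4, false), M). Substituting into the earlier binding gives Y2 := cons(4, false).
Bind X1 := branch(4, cons(4, false), M); no other remaining equation mentions X1.
Decompose cons/2: U ≐ cons(4, false),  leaf(U) ≐ M.
Bind U := cons(4, false); substituting into the remaining equation gives: leaf(cons(4, false)) ≐ M.
Bind M := leaf(cons(4, false)). Substituting into the earlier binding gives X1 := branch(4, cons(4, false), leaf(cons(4, false))).
MGU = { Y2 := cons(4, false), X2 := false, X1 := branch(4, cons(4, false), leaf(cons(4, false))), U := cons(4, false), M := leaf(cons(4, false)) }, so U := cons(4, false).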